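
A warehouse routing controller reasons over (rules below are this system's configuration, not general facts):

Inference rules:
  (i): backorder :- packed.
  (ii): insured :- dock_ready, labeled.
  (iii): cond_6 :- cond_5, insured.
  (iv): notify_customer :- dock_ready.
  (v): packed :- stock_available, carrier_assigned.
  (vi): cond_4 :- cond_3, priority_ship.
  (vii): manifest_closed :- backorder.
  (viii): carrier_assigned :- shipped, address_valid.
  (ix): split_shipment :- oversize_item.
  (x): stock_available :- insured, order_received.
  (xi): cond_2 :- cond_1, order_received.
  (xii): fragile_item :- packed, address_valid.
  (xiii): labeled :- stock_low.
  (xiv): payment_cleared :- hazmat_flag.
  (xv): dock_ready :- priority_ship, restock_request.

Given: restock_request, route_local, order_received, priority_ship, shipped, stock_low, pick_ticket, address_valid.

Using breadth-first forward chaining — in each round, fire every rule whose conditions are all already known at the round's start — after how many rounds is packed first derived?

Round 1: (viii) [carrier_assigned :- shipped, address_valid.]; (xiii) [labeled :- stock_low.]; (xv) [dock_ready :- priority_ship, restock_request.]. Adds carrier_assigned, labeled, dock_ready.
Round 2: (ii) [insured :- dock_ready, labeled.]; (iv) [notify_customer :- dock_ready.]. Adds insured, notify_customer.
Round 3: (x) [stock_available :- insured, order_received.]. Adds stock_available.
Round 4: (v) [packed :- stock_available, carrier_assigned.]. Adds packed.
packed first appears in round 4.

4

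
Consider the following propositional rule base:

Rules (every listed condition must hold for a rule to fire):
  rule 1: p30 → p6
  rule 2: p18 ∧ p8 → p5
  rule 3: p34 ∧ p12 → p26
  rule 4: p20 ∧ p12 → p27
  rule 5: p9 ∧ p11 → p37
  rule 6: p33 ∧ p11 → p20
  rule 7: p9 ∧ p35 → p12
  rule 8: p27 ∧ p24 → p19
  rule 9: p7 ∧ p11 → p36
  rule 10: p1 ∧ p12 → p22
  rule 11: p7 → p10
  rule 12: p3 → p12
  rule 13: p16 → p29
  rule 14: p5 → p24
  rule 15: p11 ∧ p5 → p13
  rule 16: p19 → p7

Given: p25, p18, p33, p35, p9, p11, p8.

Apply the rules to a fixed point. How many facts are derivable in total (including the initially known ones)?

Round 1 — rule 2, rule 5, rule 6, rule 7, derive p5, p37, p20, p12.
Round 2 — rule 4, rule 14, rule 15, derive p27, p24, p13.
Round 3 — rule 8, derive p19.
Round 4 — rule 16, derive p7.
Round 5 — rule 9, rule 11, derive p36, p10.
Closure: {p10, p11, p12, p13, p18, p19, p20, p24, p25, p27, p33, p35, p36, p37, p5, p7, p8, p9} — 18 facts.

18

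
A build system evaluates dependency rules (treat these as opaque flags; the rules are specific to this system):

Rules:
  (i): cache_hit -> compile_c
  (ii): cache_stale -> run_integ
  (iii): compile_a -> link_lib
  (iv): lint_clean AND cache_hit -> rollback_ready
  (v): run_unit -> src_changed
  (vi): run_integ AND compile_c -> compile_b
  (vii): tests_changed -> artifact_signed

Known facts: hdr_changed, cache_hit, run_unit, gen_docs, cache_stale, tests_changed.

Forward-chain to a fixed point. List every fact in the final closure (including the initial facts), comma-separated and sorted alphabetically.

artifact_signed, cache_hit, cache_stale, compile_b, compile_c, gen_docs, hdr_changed, run_integ, run_unit, src_changed, tests_changed

Round 1 — (i), (ii), (v), (vii), derive compile_c, run_integ, src_changed, artifact_signed.
Round 2 — (vi), derive compile_b.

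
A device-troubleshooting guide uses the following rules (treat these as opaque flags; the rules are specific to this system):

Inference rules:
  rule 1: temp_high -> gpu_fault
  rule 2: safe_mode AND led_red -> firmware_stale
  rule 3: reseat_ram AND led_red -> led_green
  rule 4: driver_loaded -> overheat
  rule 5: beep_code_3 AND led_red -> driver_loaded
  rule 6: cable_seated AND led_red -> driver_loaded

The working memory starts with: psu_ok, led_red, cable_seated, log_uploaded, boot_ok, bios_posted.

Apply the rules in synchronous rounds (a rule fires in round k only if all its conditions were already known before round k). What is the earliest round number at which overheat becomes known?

2

Round 1: rule 6 [cable_seated AND led_red -> driver_loaded]. New: driver_loaded.
Round 2: rule 4 [driver_loaded -> overheat]. New: overheat.
overheat first appears in round 2.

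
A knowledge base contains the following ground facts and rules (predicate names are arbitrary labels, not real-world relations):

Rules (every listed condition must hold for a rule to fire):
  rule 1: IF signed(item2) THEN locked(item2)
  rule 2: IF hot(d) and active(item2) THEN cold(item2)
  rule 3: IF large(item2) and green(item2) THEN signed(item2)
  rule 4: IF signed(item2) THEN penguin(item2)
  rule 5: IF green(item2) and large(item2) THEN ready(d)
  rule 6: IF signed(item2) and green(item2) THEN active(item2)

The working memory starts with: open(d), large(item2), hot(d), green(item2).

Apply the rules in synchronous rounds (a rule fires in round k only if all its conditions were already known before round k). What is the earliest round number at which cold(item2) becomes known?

Round 1: rule 3 [IF large(item2) and green(item2) THEN signed(item2)]; rule 5 [IF green(item2) and large(item2) THEN ready(d)]. Adds signed(item2), ready(d).
Round 2: rule 1 [IF signed(item2) THEN locked(item2)]; rule 4 [IF signed(item2) THEN penguin(item2)]; rule 6 [IF signed(item2) and green(item2) THEN active(item2)]. Adds locked(item2), penguin(item2), active(item2).
Round 3: rule 2 [IF hot(d) and active(item2) THEN cold(item2)]. Adds cold(item2).
cold(item2) first appears in round 3.

3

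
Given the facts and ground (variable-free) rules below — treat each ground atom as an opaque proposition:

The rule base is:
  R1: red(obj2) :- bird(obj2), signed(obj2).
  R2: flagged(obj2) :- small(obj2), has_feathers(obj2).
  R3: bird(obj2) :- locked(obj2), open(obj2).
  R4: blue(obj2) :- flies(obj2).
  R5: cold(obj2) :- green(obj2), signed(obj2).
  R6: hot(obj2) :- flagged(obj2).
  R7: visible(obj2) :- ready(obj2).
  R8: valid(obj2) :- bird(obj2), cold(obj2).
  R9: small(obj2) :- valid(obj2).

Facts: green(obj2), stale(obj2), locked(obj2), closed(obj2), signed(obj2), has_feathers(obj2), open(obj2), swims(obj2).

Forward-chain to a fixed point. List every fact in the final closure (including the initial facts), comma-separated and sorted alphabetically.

Round 1: R3 [bird(obj2) :- locked(obj2), open(obj2).]; R5 [cold(obj2) :- green(obj2), signed(obj2).]. New: bird(obj2), cold(obj2).
Round 2: R1 [red(obj2) :- bird(obj2), signed(obj2).]; R8 [valid(obj2) :- bird(obj2), cold(obj2).]. New: red(obj2), valid(obj2).
Round 3: R9 [small(obj2) :- valid(obj2).]. New: small(obj2).
Round 4: R2 [flagged(obj2) :- small(obj2), has_feathers(obj2).]. New: flagged(obj2).
Round 5: R6 [hot(obj2) :- flagged(obj2).]. New: hot(obj2).

bird(obj2), closed(obj2), cold(obj2), flagged(obj2), green(obj2), has_feathers(obj2), hot(obj2), locked(obj2), open(obj2), red(obj2), signed(obj2), small(obj2), stale(obj2), swims(obj2), valid(obj2)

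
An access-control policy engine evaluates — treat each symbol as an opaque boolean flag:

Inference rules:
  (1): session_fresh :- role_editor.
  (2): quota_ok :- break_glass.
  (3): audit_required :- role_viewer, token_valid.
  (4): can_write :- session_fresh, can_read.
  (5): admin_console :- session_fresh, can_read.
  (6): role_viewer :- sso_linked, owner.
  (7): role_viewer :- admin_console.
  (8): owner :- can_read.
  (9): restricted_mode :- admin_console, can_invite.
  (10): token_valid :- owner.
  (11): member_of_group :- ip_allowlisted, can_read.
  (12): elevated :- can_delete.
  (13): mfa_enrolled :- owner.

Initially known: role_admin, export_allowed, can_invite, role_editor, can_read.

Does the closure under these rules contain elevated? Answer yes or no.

Round 1 — (1), (8), derive session_fresh, owner.
Round 2 — (4), (5), (10), (13), derive can_write, admin_console, token_valid, mfa_enrolled.
Round 3 — (7), (9), derive role_viewer, restricted_mode.
Round 4 — (3), derive audit_required.
Fixed point reached. elevated is concluded only by (12); (12) needs can_delete (never derived).

no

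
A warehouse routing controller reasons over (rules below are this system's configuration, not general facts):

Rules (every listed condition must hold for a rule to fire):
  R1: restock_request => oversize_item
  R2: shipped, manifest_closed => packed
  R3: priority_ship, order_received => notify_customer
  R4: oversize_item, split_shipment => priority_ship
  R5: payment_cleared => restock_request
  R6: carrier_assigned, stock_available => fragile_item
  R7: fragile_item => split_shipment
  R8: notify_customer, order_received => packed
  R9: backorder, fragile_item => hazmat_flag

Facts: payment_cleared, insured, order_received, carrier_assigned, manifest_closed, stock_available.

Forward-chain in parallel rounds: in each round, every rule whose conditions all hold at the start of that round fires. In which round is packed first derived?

Round 1 fires R5, R6, giving restock_request, fragile_item.
Round 2 fires R1, R7, giving oversize_item, split_shipment.
Round 3 fires R4, giving priority_ship.
Round 4 fires R3, giving notify_customer.
Round 5 fires R8, giving packed.
packed first appears in round 5.

5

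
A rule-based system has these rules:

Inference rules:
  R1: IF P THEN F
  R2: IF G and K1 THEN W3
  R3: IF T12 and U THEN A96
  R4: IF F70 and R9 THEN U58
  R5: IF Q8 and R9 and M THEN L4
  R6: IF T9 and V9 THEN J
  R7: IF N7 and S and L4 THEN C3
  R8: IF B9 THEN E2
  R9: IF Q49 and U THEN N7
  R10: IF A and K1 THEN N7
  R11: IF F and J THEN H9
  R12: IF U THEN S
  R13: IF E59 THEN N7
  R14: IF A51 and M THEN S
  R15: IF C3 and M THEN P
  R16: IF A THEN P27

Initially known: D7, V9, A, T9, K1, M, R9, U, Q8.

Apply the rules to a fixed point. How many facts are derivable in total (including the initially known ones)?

[1] R5 [IF Q8 and R9 and M THEN L4]; R6 [IF T9 and V9 THEN J]; R10 [IF A and K1 THEN N7]; R12 [IF U THEN S]; R16 [IF A THEN P27]. ⇒ new: L4, J, N7, S, P27.
[2] R7 [IF N7 and S and L4 THEN C3]. ⇒ new: C3.
[3] R15 [IF C3 and M THEN P]. ⇒ new: P.
[4] R1 [IF P THEN F]. ⇒ new: F.
[5] R11 [IF F and J THEN H9]. ⇒ new: H9.
Closure: {A, C3, D7, F, H9, J, K1, L4, M, N7, P, P27, Q8, R9, S, T9, U, V9} — 18 facts.

18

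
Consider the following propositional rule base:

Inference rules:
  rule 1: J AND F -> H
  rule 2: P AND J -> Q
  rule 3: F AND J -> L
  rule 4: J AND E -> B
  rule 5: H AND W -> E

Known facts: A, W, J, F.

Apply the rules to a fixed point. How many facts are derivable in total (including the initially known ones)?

Round 1 — rule 1, rule 3, derive H, L.
Round 2 — rule 5, derive E.
Round 3 — rule 4, derive B.
Closure: {A, B, E, F, H, J, L, W} — 8 facts.

8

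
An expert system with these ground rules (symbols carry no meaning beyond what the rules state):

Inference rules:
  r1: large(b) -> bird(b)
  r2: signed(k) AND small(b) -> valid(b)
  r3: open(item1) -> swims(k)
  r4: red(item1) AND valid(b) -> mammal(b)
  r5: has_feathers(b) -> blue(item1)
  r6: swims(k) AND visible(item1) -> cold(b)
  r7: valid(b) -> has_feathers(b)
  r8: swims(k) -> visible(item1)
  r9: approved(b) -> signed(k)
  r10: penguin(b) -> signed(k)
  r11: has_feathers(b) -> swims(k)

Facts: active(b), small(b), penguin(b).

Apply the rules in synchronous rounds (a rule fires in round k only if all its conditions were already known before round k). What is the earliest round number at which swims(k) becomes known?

4

[1] r10 [penguin(b) -> signed(k)]. ⇒ new: signed(k).
[2] r2 [signed(k) AND small(b) -> valid(b)]. ⇒ new: valid(b).
[3] r7 [valid(b) -> has_feathers(b)]. ⇒ new: has_feathers(b).
[4] r5 [has_feathers(b) -> blue(item1)]; r11 [has_feathers(b) -> swims(k)]. ⇒ new: blue(item1), swims(k).
swims(k) first appears in round 4.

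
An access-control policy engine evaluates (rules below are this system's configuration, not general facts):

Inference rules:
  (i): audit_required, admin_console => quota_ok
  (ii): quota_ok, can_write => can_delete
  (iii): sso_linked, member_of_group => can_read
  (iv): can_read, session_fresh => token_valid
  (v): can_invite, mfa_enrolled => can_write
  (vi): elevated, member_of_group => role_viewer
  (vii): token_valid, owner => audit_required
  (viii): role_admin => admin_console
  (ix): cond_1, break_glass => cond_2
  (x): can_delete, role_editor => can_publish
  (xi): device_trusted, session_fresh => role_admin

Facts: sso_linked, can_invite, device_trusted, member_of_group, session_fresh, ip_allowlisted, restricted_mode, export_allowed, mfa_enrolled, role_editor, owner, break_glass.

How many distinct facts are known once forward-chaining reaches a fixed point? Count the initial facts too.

21

Round 1: (iii) [sso_linked, member_of_group => can_read]; (v) [can_invite, mfa_enrolled => can_write]; (xi) [device_trusted, session_fresh => role_admin]. Adds can_read, can_write, role_admin.
Round 2: (iv) [can_read, session_fresh => token_valid]; (viii) [role_admin => admin_console]. Adds token_valid, admin_console.
Round 3: (vii) [token_valid, owner => audit_required]. Adds audit_required.
Round 4: (i) [audit_required, admin_console => quota_ok]. Adds quota_ok.
Round 5: (ii) [quota_ok, can_write => can_delete]. Adds can_delete.
Round 6: (x) [can_delete, role_editor => can_publish]. Adds can_publish.
Closure: {admin_console, audit_required, break_glass, can_delete, can_invite, can_publish, can_read, can_write, device_trusted, export_allowed, ip_allowlisted, member_of_group, mfa_enrolled, owner, quota_ok, restricted_mode, role_admin, role_editor, session_fresh, sso_linked, token_valid} — 21 facts.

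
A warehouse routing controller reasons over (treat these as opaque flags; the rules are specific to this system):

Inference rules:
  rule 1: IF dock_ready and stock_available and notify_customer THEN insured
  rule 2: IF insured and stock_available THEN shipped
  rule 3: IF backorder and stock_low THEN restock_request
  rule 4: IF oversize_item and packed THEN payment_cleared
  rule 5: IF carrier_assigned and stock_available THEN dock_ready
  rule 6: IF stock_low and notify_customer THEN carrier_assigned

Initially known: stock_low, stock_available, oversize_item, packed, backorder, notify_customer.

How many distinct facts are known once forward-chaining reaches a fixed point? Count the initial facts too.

12

Round 1: rule 3 [IF backorder and stock_low THEN restock_request]; rule 4 [IF oversize_item and packed THEN payment_cleared]; rule 6 [IF stock_low and notify_customer THEN carrier_assigned]. New: restock_request, payment_cleared, carrier_assigned.
Round 2: rule 5 [IF carrier_assigned and stock_available THEN dock_ready]. New: dock_ready.
Round 3: rule 1 [IF dock_ready and stock_available and notify_customer THEN insured]. New: insured.
Round 4: rule 2 [IF insured and stock_available THEN shipped]. New: shipped.
Closure: {backorder, carrier_assigned, dock_ready, insured, notify_customer, oversize_item, packed, payment_cleared, restock_request, shipped, stock_available, stock_low} — 12 facts.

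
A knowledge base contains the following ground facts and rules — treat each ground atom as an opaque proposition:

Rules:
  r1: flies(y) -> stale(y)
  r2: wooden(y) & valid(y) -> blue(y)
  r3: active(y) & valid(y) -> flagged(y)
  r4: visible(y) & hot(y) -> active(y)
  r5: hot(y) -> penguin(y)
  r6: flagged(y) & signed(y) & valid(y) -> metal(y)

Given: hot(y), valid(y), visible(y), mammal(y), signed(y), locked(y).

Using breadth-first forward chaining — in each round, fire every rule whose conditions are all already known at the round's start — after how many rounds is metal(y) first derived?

3

Round 1: r4 [visible(y) & hot(y) -> active(y)]; r5 [hot(y) -> penguin(y)]. Adds active(y), penguin(y).
Round 2: r3 [active(y) & valid(y) -> flagged(y)]. Adds flagged(y).
Round 3: r6 [flagged(y) & signed(y) & valid(y) -> metal(y)]. Adds metal(y).
metal(y) first appears in round 3.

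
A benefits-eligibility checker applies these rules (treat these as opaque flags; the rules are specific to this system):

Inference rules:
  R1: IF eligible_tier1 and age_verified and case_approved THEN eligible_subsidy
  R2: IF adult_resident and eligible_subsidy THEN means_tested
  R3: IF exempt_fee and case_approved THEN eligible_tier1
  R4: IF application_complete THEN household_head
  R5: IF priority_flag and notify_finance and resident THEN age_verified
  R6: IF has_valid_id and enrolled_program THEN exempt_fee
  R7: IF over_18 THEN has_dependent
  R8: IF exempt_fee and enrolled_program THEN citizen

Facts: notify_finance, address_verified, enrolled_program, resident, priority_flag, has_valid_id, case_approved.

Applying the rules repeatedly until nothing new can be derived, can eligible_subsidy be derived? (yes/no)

yes

Round 1: R5 [IF priority_flag and notify_finance and resident THEN age_verified]; R6 [IF has_valid_id and enrolled_program THEN exempt_fee]. New: age_verified, exempt_fee.
Round 2: R3 [IF exempt_fee and case_approved THEN eligible_tier1]; R8 [IF exempt_fee and enrolled_program THEN citizen]. New: eligible_tier1, citizen.
Round 3: R1 [IF eligible_tier1 and age_verified and case_approved THEN eligible_subsidy]. New: eligible_subsidy.
eligible_subsidy appears in round 3, so it is derivable.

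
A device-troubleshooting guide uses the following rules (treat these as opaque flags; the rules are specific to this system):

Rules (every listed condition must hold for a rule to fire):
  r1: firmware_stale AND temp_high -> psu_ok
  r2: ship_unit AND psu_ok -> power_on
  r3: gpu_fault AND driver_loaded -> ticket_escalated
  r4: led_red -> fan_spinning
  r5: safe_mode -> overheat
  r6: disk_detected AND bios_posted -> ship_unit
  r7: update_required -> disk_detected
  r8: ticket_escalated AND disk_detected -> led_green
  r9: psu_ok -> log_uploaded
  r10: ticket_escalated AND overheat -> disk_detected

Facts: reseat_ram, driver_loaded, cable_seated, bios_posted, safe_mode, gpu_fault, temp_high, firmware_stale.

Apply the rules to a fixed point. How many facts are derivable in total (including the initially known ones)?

16

Round 1: r1 [firmware_stale AND temp_high -> psu_ok]; r3 [gpu_fault AND driver_loaded -> ticket_escalated]; r5 [safe_mode -> overheat]. New: psu_ok, ticket_escalated, overheat.
Round 2: r9 [psu_ok -> log_uploaded]; r10 [ticket_escalated AND overheat -> disk_detected]. New: log_uploaded, disk_detected.
Round 3: r6 [disk_detected AND bios_posted -> ship_unit]; r8 [ticket_escalated AND disk_detected -> led_green]. New: ship_unit, led_green.
Round 4: r2 [ship_unit AND psu_ok -> power_on]. New: power_on.
Closure: {bios_posted, cable_seated, disk_detected, driver_loaded, firmware_stale, gpu_fault, led_green, log_uploaded, overheat, power_on, psu_ok, reseat_ram, safe_mode, ship_unit, temp_high, ticket_escalated} — 16 facts.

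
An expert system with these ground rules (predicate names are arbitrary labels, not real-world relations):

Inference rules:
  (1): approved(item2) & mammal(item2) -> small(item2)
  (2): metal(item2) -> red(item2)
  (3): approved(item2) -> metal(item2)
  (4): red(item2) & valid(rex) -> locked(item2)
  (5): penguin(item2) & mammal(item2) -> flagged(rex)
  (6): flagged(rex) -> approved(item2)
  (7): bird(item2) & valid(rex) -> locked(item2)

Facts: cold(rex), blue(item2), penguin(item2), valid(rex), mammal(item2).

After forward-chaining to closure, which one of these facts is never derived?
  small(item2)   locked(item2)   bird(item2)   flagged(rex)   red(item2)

Round 1 — (5), derive flagged(rex).
Round 2 — (6), derive approved(item2).
Round 3 — (1), (3), derive small(item2), metal(item2).
Round 4 — (2), derive red(item2).
Round 5 — (4), derive locked(item2).
Derived: flagged(rex) (round 1), red(item2) (round 4), small(item2) (round 3), locked(item2) (round 5). bird(item2) never appears in any round.

bird(item2)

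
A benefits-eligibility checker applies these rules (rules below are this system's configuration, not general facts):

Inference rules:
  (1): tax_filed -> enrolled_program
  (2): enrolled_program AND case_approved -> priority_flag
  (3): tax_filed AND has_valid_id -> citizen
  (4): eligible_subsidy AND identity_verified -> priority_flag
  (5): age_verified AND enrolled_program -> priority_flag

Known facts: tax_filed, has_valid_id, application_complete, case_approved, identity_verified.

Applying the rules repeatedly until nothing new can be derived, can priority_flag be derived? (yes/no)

yes

[1] (1) [tax_filed -> enrolled_program]; (3) [tax_filed AND has_valid_id -> citizen]. ⇒ new: enrolled_program, citizen.
[2] (2) [enrolled_program AND case_approved -> priority_flag]. ⇒ new: priority_flag.
priority_flag appears in round 2, so it is derivable.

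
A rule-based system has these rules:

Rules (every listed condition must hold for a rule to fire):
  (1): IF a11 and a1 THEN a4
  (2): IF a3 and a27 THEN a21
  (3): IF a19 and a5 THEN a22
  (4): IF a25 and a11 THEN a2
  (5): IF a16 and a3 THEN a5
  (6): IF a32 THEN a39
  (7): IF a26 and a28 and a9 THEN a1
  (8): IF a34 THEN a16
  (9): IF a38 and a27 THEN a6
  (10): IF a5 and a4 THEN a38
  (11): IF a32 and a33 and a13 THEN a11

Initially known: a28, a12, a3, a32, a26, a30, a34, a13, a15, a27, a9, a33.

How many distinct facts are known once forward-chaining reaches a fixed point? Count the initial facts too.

21

Round 1: (2) [IF a3 and a27 THEN a21]; (6) [IF a32 THEN a39]; (7) [IF a26 and a28 and a9 THEN a1]; (8) [IF a34 THEN a16]; (11) [IF a32 and a33 and a13 THEN a11]. Adds a21, a39, a1, a16, a11.
Round 2: (1) [IF a11 and a1 THEN a4]; (5) [IF a16 and a3 THEN a5]. Adds a4, a5.
Round 3: (10) [IF a5 and a4 THEN a38]. Adds a38.
Round 4: (9) [IF a38 and a27 THEN a6]. Adds a6.
Closure: {a1, a11, a12, a13, a15, a16, a21, a26, a27, a28, a3, a30, a32, a33, a34, a38, a39, a4, a5, a6, a9} — 21 facts.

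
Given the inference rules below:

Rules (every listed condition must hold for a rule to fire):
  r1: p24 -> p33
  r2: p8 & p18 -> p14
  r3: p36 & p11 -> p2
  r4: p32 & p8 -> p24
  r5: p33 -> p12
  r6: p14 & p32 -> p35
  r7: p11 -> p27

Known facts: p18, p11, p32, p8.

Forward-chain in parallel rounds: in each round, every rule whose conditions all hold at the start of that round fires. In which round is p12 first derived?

Round 1 — r2, r4, r7, derive p14, p24, p27.
Round 2 — r1, r6, derive p33, p35.
Round 3 — r5, derive p12.
p12 first appears in round 3.

3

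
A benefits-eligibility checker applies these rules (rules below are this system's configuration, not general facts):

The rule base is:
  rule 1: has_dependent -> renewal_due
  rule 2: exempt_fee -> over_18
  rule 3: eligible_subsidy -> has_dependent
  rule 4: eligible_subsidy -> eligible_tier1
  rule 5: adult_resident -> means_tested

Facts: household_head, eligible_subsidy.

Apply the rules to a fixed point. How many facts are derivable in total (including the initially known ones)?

5

Round 1 — rule 3, rule 4, derive has_dependent, eligible_tier1.
Round 2 — rule 1, derive renewal_due.
Closure: {eligible_subsidy, eligible_tier1, has_dependent, household_head, renewal_due} — 5 facts.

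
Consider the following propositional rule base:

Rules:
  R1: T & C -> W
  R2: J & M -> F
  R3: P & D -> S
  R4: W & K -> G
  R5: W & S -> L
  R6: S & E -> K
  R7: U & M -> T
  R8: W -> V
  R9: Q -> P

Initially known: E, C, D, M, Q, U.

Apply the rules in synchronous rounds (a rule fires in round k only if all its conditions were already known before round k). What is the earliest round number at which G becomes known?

4

Round 1 fires R7, R9, giving T, P.
Round 2 fires R1, R3, giving W, S.
Round 3 fires R5, R6, R8, giving L, K, V.
Round 4 fires R4, giving G.
G first appears in round 4.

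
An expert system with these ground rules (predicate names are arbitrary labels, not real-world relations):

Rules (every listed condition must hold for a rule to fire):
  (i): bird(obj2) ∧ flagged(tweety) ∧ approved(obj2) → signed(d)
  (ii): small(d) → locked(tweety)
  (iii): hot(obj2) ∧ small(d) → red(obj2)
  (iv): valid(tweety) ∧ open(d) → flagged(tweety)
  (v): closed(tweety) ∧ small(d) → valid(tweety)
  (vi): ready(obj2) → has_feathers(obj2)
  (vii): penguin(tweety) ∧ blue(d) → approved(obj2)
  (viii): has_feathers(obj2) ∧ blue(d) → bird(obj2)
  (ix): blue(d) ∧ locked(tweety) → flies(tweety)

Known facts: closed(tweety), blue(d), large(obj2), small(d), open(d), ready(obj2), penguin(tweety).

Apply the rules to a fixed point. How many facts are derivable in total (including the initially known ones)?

15

Round 1 fires (ii), (v), (vi), (vii), giving locked(tweety), valid(tweety), has_feathers(obj2), approved(obj2).
Round 2 fires (iv), (viii), (ix), giving flagged(tweety), bird(obj2), flies(tweety).
Round 3 fires (i), giving signed(d).
Closure: {approved(obj2), bird(obj2), blue(d), closed(tweety), flagged(tweety), flies(tweety), has_feathers(obj2), large(obj2), locked(tweety), open(d), penguin(tweety), ready(obj2), signed(d), small(d), valid(tweety)} — 15 facts.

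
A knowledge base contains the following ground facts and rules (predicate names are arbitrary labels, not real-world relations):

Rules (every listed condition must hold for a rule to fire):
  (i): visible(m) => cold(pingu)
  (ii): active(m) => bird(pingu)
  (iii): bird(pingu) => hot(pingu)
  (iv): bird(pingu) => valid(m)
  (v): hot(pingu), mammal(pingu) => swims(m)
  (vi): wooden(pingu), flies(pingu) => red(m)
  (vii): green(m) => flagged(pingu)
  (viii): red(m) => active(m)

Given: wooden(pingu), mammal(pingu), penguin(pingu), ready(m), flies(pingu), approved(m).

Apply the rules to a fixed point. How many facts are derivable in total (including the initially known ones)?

Round 1: (vi) [wooden(pingu), flies(pingu) => red(m)]. Adds red(m).
Round 2: (viii) [red(m) => active(m)]. Adds active(m).
Round 3: (ii) [active(m) => bird(pingu)]. Adds bird(pingu).
Round 4: (iii) [bird(pingu) => hot(pingu)]; (iv) [bird(pingu) => valid(m)]. Adds hot(pingu), valid(m).
Round 5: (v) [hot(pingu), mammal(pingu) => swims(m)]. Adds swims(m).
Closure: {active(m), approved(m), bird(pingu), flies(pingu), hot(pingu), mammal(pingu), penguin(pingu), ready(m), red(m), swims(m), valid(m), wooden(pingu)} — 12 facts.

12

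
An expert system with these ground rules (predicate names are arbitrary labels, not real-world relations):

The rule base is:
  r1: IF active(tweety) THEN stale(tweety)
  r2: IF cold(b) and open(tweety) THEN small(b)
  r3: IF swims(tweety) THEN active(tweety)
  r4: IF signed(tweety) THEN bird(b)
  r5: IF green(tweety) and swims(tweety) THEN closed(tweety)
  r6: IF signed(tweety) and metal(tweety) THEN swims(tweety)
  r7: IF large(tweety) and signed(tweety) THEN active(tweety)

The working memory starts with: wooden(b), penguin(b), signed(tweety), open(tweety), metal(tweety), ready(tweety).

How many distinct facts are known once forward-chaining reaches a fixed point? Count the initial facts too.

10

Round 1: r4 [IF signed(tweety) THEN bird(b)]; r6 [IF signed(tweety) and metal(tweety) THEN swims(tweety)]. Adds bird(b), swims(tweety).
Round 2: r3 [IF swims(tweety) THEN active(tweety)]. Adds active(tweety).
Round 3: r1 [IF active(tweety) THEN stale(tweety)]. Adds stale(tweety).
Closure: {active(tweety), bird(b), metal(tweety), open(tweety), penguin(b), ready(tweety), signed(tweety), stale(tweety), swims(tweety), wooden(b)} — 10 facts.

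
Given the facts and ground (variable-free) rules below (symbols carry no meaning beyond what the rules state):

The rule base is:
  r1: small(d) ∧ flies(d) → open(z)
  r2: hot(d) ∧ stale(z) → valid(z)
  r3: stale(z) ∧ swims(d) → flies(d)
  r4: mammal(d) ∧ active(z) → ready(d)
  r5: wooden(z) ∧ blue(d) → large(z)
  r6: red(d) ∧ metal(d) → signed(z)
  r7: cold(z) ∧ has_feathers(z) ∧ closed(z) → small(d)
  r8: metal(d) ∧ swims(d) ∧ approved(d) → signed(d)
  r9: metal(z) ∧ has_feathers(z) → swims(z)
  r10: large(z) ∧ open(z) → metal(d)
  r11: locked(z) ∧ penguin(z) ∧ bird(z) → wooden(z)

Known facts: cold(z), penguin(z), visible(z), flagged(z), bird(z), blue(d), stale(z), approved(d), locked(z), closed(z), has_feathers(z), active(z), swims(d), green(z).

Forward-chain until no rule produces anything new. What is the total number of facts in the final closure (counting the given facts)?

Round 1: r3 [stale(z) ∧ swims(d) → flies(d)]; r7 [cold(z) ∧ has_feathers(z) ∧ closed(z) → small(d)]; r11 [locked(z) ∧ penguin(z) ∧ bird(z) → wooden(z)]. New: flies(d), small(d), wooden(z).
Round 2: r1 [small(d) ∧ flies(d) → open(z)]; r5 [wooden(z) ∧ blue(d) → large(z)]. New: open(z), large(z).
Round 3: r10 [large(z) ∧ open(z) → metal(d)]. New: metal(d).
Round 4: r8 [metal(d) ∧ swims(d) ∧ approved(d) → signed(d)]. New: signed(d).
Closure: {active(z), approved(d), bird(z), blue(d), closed(z), cold(z), flagged(z), flies(d), green(z), has_feathers(z), large(z), locked(z), metal(d), open(z), penguin(z), signed(d), small(d), stale(z), swims(d), visible(z), wooden(z)} — 21 facts.

21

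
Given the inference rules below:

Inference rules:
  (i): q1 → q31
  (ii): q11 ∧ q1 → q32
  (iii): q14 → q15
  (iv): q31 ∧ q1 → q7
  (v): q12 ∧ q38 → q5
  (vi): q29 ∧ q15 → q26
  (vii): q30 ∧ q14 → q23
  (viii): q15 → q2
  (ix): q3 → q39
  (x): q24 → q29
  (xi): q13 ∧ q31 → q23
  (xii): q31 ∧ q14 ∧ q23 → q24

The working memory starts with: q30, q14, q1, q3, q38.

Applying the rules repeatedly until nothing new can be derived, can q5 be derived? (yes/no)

Round 1: (i) [q1 → q31]; (iii) [q14 → q15]; (vii) [q30 ∧ q14 → q23]; (ix) [q3 → q39]. New: q31, q15, q23, q39.
Round 2: (iv) [q31 ∧ q1 → q7]; (viii) [q15 → q2]; (xii) [q31 ∧ q14 ∧ q23 → q24]. New: q7, q2, q24.
Round 3: (x) [q24 → q29]. New: q29.
Round 4: (vi) [q29 ∧ q15 → q26]. New: q26.
Fixed point reached. q5 is concluded only by (v); (v) needs q12 (never derived).

no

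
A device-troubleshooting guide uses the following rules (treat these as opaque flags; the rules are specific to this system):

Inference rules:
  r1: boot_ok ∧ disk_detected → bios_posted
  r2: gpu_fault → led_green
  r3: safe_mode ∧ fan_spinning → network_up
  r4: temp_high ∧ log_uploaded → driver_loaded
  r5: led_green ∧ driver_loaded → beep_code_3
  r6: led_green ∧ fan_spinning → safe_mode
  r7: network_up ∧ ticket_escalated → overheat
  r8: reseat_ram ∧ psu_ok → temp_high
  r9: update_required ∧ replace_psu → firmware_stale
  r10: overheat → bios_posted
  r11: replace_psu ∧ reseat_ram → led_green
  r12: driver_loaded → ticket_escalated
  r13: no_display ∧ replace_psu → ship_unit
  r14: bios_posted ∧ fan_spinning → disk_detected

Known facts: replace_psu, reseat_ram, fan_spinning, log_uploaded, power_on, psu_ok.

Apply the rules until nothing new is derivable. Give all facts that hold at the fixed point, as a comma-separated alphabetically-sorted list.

beep_code_3, bios_posted, disk_detected, driver_loaded, fan_spinning, led_green, log_uploaded, network_up, overheat, power_on, psu_ok, replace_psu, reseat_ram, safe_mode, temp_high, ticket_escalated

Round 1 — r8, r11, derive temp_high, led_green.
Round 2 — r4, r6, derive driver_loaded, safe_mode.
Round 3 — r3, r5, r12, derive network_up, beep_code_3, ticket_escalated.
Round 4 — r7, derive overheat.
Round 5 — r10, derive bios_posted.
Round 6 — r14, derive disk_detected.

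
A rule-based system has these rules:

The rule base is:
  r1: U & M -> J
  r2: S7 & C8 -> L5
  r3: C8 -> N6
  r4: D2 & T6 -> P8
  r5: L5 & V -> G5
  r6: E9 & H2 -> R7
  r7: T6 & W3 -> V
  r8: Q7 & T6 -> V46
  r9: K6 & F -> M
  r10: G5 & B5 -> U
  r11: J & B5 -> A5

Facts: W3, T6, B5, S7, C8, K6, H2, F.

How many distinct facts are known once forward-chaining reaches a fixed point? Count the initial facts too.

16

[1] r2 [S7 & C8 -> L5]; r3 [C8 -> N6]; r7 [T6 & W3 -> V]; r9 [K6 & F -> M]. ⇒ new: L5, N6, V, M.
[2] r5 [L5 & V -> G5]. ⇒ new: G5.
[3] r10 [G5 & B5 -> U]. ⇒ new: U.
[4] r1 [U & M -> J]. ⇒ new: J.
[5] r11 [J & B5 -> A5]. ⇒ new: A5.
Closure: {A5, B5, C8, F, G5, H2, J, K6, L5, M, N6, S7, T6, U, V, W3} — 16 facts.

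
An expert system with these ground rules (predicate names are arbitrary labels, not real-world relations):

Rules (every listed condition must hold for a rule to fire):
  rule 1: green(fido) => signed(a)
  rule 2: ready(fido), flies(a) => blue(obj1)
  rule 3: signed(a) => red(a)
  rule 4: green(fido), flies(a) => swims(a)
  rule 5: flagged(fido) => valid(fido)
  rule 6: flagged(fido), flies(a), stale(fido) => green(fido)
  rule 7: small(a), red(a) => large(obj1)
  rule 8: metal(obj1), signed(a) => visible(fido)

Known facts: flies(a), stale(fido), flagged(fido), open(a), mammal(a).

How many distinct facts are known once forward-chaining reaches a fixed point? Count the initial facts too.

Round 1: rule 5 [flagged(fido) => valid(fido)]; rule 6 [flagged(fido), flies(a), stale(fido) => green(fido)]. New: valid(fido), green(fido).
Round 2: rule 1 [green(fido) => signed(a)]; rule 4 [green(fido), flies(a) => swims(a)]. New: signed(a), swims(a).
Round 3: rule 3 [signed(a) => red(a)]. New: red(a).
Closure: {flagged(fido), flies(a), green(fido), mammal(a), open(a), red(a), signed(a), stale(fido), swims(a), valid(fido)} — 10 facts.

10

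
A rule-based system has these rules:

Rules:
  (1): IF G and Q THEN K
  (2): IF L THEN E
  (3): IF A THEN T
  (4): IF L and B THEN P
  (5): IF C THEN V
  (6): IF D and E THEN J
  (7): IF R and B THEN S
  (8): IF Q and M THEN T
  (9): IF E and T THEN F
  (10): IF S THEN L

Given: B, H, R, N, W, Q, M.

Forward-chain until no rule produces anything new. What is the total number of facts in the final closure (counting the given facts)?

Round 1: (7) [IF R and B THEN S]; (8) [IF Q and M THEN T]. New: S, T.
Round 2: (10) [IF S THEN L]. New: L.
Round 3: (2) [IF L THEN E]; (4) [IF L and B THEN P]. New: E, P.
Round 4: (9) [IF E and T THEN F]. New: F.
Closure: {B, E, F, H, L, M, N, P, Q, R, S, T, W} — 13 facts.

13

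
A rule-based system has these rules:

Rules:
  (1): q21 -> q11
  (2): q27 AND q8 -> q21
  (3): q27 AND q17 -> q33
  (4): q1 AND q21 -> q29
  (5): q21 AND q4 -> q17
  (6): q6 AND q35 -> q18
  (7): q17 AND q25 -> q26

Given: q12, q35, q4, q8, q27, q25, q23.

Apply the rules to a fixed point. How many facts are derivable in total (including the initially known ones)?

12

[1] (2) [q27 AND q8 -> q21]. ⇒ new: q21.
[2] (1) [q21 -> q11]; (5) [q21 AND q4 -> q17]. ⇒ new: q11, q17.
[3] (3) [q27 AND q17 -> q33]; (7) [q17 AND q25 -> q26]. ⇒ new: q33, q26.
Closure: {q11, q12, q17, q21, q23, q25, q26, q27, q33, q35, q4, q8} — 12 facts.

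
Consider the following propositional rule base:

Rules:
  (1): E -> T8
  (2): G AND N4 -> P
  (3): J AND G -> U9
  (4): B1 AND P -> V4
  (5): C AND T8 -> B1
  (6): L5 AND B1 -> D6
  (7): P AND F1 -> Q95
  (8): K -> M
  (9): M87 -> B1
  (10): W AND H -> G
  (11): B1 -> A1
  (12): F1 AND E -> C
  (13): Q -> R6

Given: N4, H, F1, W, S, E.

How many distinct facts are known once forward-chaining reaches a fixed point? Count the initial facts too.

Round 1 fires (1), (10), (12), giving T8, G, C.
Round 2 fires (2), (5), giving P, B1.
Round 3 fires (4), (7), (11), giving V4, Q95, A1.
Closure: {A1, B1, C, E, F1, G, H, N4, P, Q95, S, T8, V4, W} — 14 facts.

14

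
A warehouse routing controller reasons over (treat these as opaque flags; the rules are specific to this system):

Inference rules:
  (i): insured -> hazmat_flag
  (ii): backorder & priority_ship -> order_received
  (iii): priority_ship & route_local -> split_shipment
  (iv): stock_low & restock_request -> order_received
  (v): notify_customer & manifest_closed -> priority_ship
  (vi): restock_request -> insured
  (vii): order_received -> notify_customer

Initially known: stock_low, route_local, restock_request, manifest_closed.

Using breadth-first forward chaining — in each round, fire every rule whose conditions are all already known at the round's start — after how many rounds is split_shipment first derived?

Round 1: (iv) [stock_low & restock_request -> order_received]; (vi) [restock_request -> insured]. New: order_received, insured.
Round 2: (i) [insured -> hazmat_flag]; (vii) [order_received -> notify_customer]. New: hazmat_flag, notify_customer.
Round 3: (v) [notify_customer & manifest_closed -> priority_ship]. New: priority_ship.
Round 4: (iii) [priority_ship & route_local -> split_shipment]. New: split_shipment.
split_shipment first appears in round 4.

4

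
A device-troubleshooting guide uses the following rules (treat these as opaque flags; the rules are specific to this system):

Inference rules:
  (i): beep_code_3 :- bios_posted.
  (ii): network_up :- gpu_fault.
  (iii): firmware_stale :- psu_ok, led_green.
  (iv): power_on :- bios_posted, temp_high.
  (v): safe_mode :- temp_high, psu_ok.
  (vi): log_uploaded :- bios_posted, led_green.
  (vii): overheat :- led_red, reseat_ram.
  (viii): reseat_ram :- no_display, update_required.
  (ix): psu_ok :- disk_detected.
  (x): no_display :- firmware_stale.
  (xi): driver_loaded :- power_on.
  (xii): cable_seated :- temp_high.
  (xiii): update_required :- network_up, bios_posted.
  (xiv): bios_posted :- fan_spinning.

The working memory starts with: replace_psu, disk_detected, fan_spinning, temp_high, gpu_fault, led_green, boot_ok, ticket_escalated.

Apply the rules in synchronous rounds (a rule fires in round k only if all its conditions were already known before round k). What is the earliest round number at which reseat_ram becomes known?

4

Round 1 — (ii), (ix), (xii), (xiv), derive network_up, psu_ok, cable_seated, bios_posted.
Round 2 — (i), (iii), (iv), (v), (vi), (xiii), derive beep_code_3, firmware_stale, power_on, safe_mode, log_uploaded, update_required.
Round 3 — (x), (xi), derive no_display, driver_loaded.
Round 4 — (viii), derive reseat_ram.
reseat_ram first appears in round 4.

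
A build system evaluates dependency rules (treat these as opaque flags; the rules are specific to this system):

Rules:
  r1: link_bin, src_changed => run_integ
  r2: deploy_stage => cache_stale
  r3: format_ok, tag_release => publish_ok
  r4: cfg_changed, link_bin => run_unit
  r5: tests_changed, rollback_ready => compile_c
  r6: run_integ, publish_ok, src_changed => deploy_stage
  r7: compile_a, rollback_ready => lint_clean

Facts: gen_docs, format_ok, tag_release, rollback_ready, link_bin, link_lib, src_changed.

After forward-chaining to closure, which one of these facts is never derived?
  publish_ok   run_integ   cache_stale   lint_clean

Round 1: r1 [link_bin, src_changed => run_integ]; r3 [format_ok, tag_release => publish_ok]. Adds run_integ, publish_ok.
Round 2: r6 [run_integ, publish_ok, src_changed => deploy_stage]. Adds deploy_stage.
Round 3: r2 [deploy_stage => cache_stale]. Adds cache_stale.
Derived: cache_stale (round 3), publish_ok (round 1), run_integ (round 1). lint_clean never appears in any round.

lint_clean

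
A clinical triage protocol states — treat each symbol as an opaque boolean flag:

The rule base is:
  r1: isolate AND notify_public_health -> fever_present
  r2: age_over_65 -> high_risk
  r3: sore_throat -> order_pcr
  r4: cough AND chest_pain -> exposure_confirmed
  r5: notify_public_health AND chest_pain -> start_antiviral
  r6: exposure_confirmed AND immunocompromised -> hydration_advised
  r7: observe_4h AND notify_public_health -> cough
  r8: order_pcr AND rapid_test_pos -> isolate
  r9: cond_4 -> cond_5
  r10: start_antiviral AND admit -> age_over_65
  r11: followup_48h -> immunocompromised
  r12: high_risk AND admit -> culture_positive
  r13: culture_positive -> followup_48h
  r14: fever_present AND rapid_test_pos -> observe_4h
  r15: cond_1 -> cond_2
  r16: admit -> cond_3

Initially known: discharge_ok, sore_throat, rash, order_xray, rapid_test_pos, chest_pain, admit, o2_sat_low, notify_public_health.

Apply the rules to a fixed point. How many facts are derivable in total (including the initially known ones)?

[1] r3 [sore_throat -> order_pcr]; r5 [notify_public_health AND chest_pain -> start_antiviral]; r16 [admit -> cond_3]. ⇒ new: order_pcr, start_antiviral, cond_3.
[2] r8 [order_pcr AND rapid_test_pos -> isolate]; r10 [start_antiviral AND admit -> age_over_65]. ⇒ new: isolate, age_over_65.
[3] r1 [isolate AND notify_public_health -> fever_present]; r2 [age_over_65 -> high_risk]. ⇒ new: fever_present, high_risk.
[4] r12 [high_risk AND admit -> culture_positive]; r14 [fever_present AND rapid_test_pos -> observe_4h]. ⇒ new: culture_positive, observe_4h.
[5] r7 [observe_4h AND notify_public_health -> cough]; r13 [culture_positive -> followup_48h]. ⇒ new: cough, followup_48h.
[6] r4 [cough AND chest_pain -> exposure_confirmed]; r11 [followup_48h -> immunocompromised]. ⇒ new: exposure_confirmed, immunocompromised.
[7] r6 [exposure_confirmed AND immunocompromised -> hydration_advised]. ⇒ new: hydration_advised.
Closure: {admit, age_over_65, chest_pain, cond_3, cough, culture_positive, discharge_ok, exposure_confirmed, fever_present, followup_48h, high_risk, hydration_advised, immunocompromised, isolate, notify_public_health, o2_sat_low, observe_4h, order_pcr, order_xray, rapid_test_pos, rash, sore_throat, start_antiviral} — 23 facts.

23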